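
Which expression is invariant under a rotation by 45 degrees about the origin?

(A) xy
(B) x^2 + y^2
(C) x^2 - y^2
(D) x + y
B

A rotation by 45 degrees sends (x, y) to (sqrt(2)x/2 - sqrt(2)y/2, sqrt(2)x/2 + sqrt(2)y/2).
Substitute the transformed coordinates into each option and compare with the original:
(A) xy  ->  (sqrt(2)x/2 - sqrt(2)y/2)(sqrt(2)x/2 + sqrt(2)y/2) = x^2/2 - y^2/2   [differs from xy: not invariant]
(B) x^2 + y^2  ->  (sqrt(2)x/2 - sqrt(2)y/2)^2 + (sqrt(2)x/2 + sqrt(2)y/2)^2 = x^2 + y^2   [equals x^2 + y^2: invariant]
(C) x^2 - y^2  ->  (sqrt(2)x/2 - sqrt(2)y/2)^2 - (sqrt(2)x/2 + sqrt(2)y/2)^2 = -2xy   [differs from x^2 - y^2: not invariant]
(D) x + y  ->  (sqrt(2)x/2 - sqrt(2)y/2) + (sqrt(2)x/2 + sqrt(2)y/2) = sqrt(2)x   [differs from x + y: not invariant]

Only option (B), x^2 + y^2, is unchanged by the transformation.
Geometrically, x^2 + y^2 is the squared distance from the origin, which every rotation about the origin preserves.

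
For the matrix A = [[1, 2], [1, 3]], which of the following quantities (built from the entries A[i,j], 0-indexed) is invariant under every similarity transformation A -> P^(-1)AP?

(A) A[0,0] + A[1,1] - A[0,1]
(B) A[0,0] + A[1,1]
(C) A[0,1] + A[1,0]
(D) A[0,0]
B

A[0,0] + A[1,1] is the trace of A. By the cyclic property of the trace, tr(P^(-1)AP) = tr(APP^(-1)) = tr(A), so it is the same for every matrix similar to A.

The other combinations are not similarity invariants. For example, take P = [[1, 1], [0, 1]] (det P = 1), so P^(-1) = [[1, -1], [0, 1]] and
B = P^(-1)AP = [[0, -1], [1, 4]].
Evaluating each option on A and on B:
(A) A[0,0] + A[1,1] - A[0,1]: 2 for A, 5 for B -> changes
(B) A[0,0] + A[1,1]: 4 for A, 4 for B -> unchanged
(C) A[0,1] + A[1,0]: 3 for A, 0 for B -> changes
(D) A[0,0]: 1 for A, 0 for B -> changes

Only (B) A[0,0] + A[1,1] = 4 survives (and it does so for every P, not just this one), so it is the invariant.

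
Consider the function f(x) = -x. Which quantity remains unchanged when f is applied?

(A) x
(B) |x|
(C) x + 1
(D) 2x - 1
B

For f(x) = -x:
Applying f replaces x by -x. Since |-x| = |x|, the absolute value is unchanged by f, whereas x -> -x, 2x - 1 -> -2x - 1 and x + 1 -> -x + 1 all change.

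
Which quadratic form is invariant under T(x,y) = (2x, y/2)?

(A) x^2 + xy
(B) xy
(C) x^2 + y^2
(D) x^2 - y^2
B

T multiplies x by 2 and divides y by 2.
Substitute the transformed coordinates into each option and compare with the original:
(A) x^2 + xy  ->  (2x)^2 + (2x)(y/2) = 4x^2 + xy   [differs from x^2 + xy: not invariant]
(B) xy  ->  (2x)(y/2) = xy   [equals xy: invariant]
(C) x^2 + y^2  ->  (2x)^2 + (y/2)^2 = 4x^2 + y^2/4   [differs from x^2 + y^2: not invariant]
(D) x^2 - y^2  ->  (2x)^2 - (y/2)^2 = 4x^2 - y^2/4   [differs from x^2 - y^2: not invariant]

Only option (B), xy, is unchanged by the transformation.
The factors 2 and 1/2 cancel only in the pure product xy.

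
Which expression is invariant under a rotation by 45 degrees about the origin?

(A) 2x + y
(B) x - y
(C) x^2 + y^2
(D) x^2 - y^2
C

A rotation by 45 degrees sends (x, y) to (sqrt(2)x/2 - sqrt(2)y/2, sqrt(2)x/2 + sqrt(2)y/2).
Substitute the transformed coordinates into each option and compare with the original:
(A) 2x + y  ->  2(sqrt(2)x/2 - sqrt(2)y/2) + (sqrt(2)x/2 + sqrt(2)y/2) = 3sqrt(2)x/2 - sqrt(2)y/2   [differs from 2x + y: not invariant]
(B) x - y  ->  (sqrt(2)x/2 - sqrt(2)y/2) - (sqrt(2)x/2 + sqrt(2)y/2) = -sqrt(2)y   [differs from x - y: not invariant]
(C) x^2 + y^2  ->  (sqrt(2)x/2 - sqrt(2)y/2)^2 + (sqrt(2)x/2 + sqrt(2)y/2)^2 = x^2 + y^2   [equals x^2 + y^2: invariant]
(D) x^2 - y^2  ->  (sqrt(2)x/2 - sqrt(2)y/2)^2 - (sqrt(2)x/2 + sqrt(2)y/2)^2 = -2xy   [differs from x^2 - y^2: not invariant]

Only option (C), x^2 + y^2, is unchanged by the transformation.
Geometrically, x^2 + y^2 is the squared distance from the origin, which every rotation about the origin preserves.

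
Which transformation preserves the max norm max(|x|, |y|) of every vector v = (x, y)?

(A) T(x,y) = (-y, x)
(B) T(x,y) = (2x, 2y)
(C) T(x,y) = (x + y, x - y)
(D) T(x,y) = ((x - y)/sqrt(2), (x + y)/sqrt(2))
A

A transformation preserves a norm if ||T(v)|| = ||v|| for every v; a single vector where the norm changes rules an option out.

(A) T(x,y) = (-y, x): preserves the norm -- it only permutes the coordinates and/or flips signs, which leaves max(|x|, |y|) unchanged.
(B) T(x,y) = (2x, 2y): v = (1, 0) has norm max(|1|, |0|) = 1, but T(v) = (2, 0) has norm 2 -- not preserved.
(C) T(x,y) = (x + y, x - y): v = (1, 1) has norm max(|1|, |1|) = 1, but T(v) = (2, 0) has norm 2 -- not preserved.
(D) T(x,y) = ((x - y)/sqrt(2), (x + y)/sqrt(2)): v = (1, 0) has norm max(|1|, |0|) = 1, but T(v) = (sqrt(2)/2, sqrt(2)/2) has norm sqrt(2)/2 -- not preserved.

Therefore the answer is (A).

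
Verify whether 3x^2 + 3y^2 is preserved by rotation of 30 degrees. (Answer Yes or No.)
Yes

Applying rotation by 30 degrees: x' = x*cos(30 degrees) - y*sin(30 degrees) = sqrt(3)x/2 - y/2, y' = x*sin(30 degrees) + y*cos(30 degrees) = x/2 + sqrt(3)y/2

Substituting into 3x^2 + 3y^2:
3(sqrt(3)x/2 - y/2)^2 + 3(x/2 + sqrt(3)y/2)^2
= 3x^2 + 3y^2

This equals the original expression 3x^2 + 3y^2, so it IS invariant.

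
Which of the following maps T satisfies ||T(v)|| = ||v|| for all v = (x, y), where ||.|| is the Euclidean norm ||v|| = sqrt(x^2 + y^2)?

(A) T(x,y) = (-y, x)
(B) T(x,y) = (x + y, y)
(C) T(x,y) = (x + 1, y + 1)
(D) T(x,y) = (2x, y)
A

A transformation preserves a norm if ||T(v)|| = ||v|| for every v; a single vector where the norm changes rules an option out.

(A) T(x,y) = (-y, x): preserves the norm -- it is an orthogonal map (a rotation/reflection), and (-y)^2 + (x)^2 simplifies to x^2 + y^2.
(B) T(x,y) = (x + y, y): v = (0, 1) has norm sqrt((0)^2 + (1)^2) = 1, but T(v) = (1, 1) has norm sqrt(2) -- not preserved.
(C) T(x,y) = (x + 1, y + 1): v = (1, 0) has norm sqrt((1)^2 + (0)^2) = 1, but T(v) = (2, 1) has norm sqrt(5) -- not preserved.
(D) T(x,y) = (2x, y): v = (1, 0) has norm sqrt((1)^2 + (0)^2) = 1, but T(v) = (2, 0) has norm 2 -- not preserved.

Therefore the answer is (A).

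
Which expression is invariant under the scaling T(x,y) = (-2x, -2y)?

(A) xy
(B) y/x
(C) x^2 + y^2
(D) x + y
B

Under the uniform scaling T(x,y) = (-2x, -2y):
Substitute the transformed coordinates into each option and compare with the original:
(A) xy  ->  (-2x)(-2y) = 4xy   [differs from xy: not invariant]
(B) y/x  ->  (-2y)/(-2x) = y/x   [equals y/x: invariant]
(C) x^2 + y^2  ->  (-2x)^2 + (-2y)^2 = 4x^2 + 4y^2   [differs from x^2 + y^2: not invariant]
(D) x + y  ->  (-2x) + (-2y) = -2x - 2y   [differs from x + y: not invariant]

Only option (B), y/x, is unchanged by the transformation.
The common factor -2 cancels in a ratio of coordinates, while sums, products and sums of squares pick up factors of -2 or 4.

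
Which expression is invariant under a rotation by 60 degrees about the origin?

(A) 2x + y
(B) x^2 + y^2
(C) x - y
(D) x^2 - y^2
B

A rotation by 60 degrees sends (x, y) to (x/2 - sqrt(3)y/2, sqrt(3)x/2 + y/2).
Substitute the transformed coordinates into each option and compare with the original:
(A) 2x + y  ->  2(x/2 - sqrt(3)y/2) + (sqrt(3)x/2 + y/2) = sqrt(3)x/2 + x - sqrt(3)y + y/2   [differs from 2x + y: not invariant]
(B) x^2 + y^2  ->  (x/2 - sqrt(3)y/2)^2 + (sqrt(3)x/2 + y/2)^2 = x^2 + y^2   [equals x^2 + y^2: invariant]
(C) x - y  ->  (x/2 - sqrt(3)y/2) - (sqrt(3)x/2 + y/2) = -sqrt(3)x/2 + x/2 - sqrt(3)y/2 - y/2   [differs from x - y: not invariant]
(D) x^2 - y^2  ->  (x/2 - sqrt(3)y/2)^2 - (sqrt(3)x/2 + y/2)^2 = -x^2/2 - sqrt(3)xy + y^2/2   [differs from x^2 - y^2: not invariant]

Only option (B), x^2 + y^2, is unchanged by the transformation.
Geometrically, x^2 + y^2 is the squared distance from the origin, which every rotation about the origin preserves.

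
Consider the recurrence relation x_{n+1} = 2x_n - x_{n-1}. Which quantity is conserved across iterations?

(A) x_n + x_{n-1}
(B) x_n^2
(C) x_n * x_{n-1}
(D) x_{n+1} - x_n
D

For the recurrence x_{n+1} = 2x_n - x_{n-1}:

If x_{n+1} = 2x_n - x_{n-1}, then:
x_{n+1} - x_n = x_n - x_{n-1}
The first difference is constant throughout the sequence.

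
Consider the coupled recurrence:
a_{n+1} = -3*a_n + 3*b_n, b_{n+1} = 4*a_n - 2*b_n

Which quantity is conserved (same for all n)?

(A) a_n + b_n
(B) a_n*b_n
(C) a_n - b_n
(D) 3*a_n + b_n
A

Replace a_n by a_{n+1} = -3*a_n + 3*b_n and b_n by b_{n+1} = 4*a_n - 2*b_n in each option and simplify:
(A) a_n + b_n  ->  (-3*a_n + 3*b_n) + (4*a_n - 2*b_n) = a_n + b_n   [conserved]
(B) a_n*b_n  ->  (-3*a_n + 3*b_n)*(4*a_n - 2*b_n) = -12*a_n^2 + 18*a_n*b_n - 6*b_n^2   [not conserved]
(C) a_n - b_n  ->  (-3*a_n + 3*b_n) - (4*a_n - 2*b_n) = -7*a_n + 5*b_n   [not conserved]
(D) 3*a_n + b_n  ->  3*(-3*a_n + 3*b_n) + (4*a_n - 2*b_n) = -5*a_n + 7*b_n   [not conserved]

Only (A) a_n + b_n returns to itself after one step, so it is the conserved quantity.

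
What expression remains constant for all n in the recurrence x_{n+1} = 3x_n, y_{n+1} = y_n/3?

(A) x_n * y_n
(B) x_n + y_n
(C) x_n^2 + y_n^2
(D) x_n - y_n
A

For the recurrence x_{n+1} = 3x_n, y_{n+1} = y_n/3:

x_{n+1} * y_{n+1} = (3x_n) * (y_n/3) = x_n * y_n
The product is conserved.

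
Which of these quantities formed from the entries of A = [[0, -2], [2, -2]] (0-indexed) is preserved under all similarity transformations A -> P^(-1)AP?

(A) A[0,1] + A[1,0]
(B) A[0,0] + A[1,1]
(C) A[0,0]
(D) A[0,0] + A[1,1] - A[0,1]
B

A[0,0] + A[1,1] is the trace of A. By the cyclic property of the trace, tr(P^(-1)AP) = tr(APP^(-1)) = tr(A), so it is the same for every matrix similar to A.

The other combinations are not similarity invariants. For example, take P = [[1, 1], [1, 2]] (det P = 1), so P^(-1) = [[2, -1], [-1, 1]] and
B = P^(-1)AP = [[-4, -6], [2, 2]].
Evaluating each option on A and on B:
(A) A[0,1] + A[1,0]: 0 for A, -4 for B -> changes
(B) A[0,0] + A[1,1]: -2 for A, -2 for B -> unchanged
(C) A[0,0]: 0 for A, -4 for B -> changes
(D) A[0,0] + A[1,1] - A[0,1]: 0 for A, 4 for B -> changes

Only (B) A[0,0] + A[1,1] = -2 survives (and it does so for every P, not just this one), so it is the invariant.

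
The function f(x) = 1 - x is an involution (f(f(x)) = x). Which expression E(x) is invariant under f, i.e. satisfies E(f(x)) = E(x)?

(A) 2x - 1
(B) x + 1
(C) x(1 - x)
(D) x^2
C

Replace x by f(x) = 1 - x in each option and simplify. As a quick numerical cross-check, also compare E(5) with E(f(5)) = E(-4).

(A) 2x - 1  ->  2(1 - x) - 1 = 1 - 2x; check: E(5) = 9 but E(-4) = -9.   [not invariant]
(B) x + 1  ->  (1 - x) + 1 = 2 - x; check: E(5) = 6 but E(-4) = -3.   [not invariant]
(C) x(1 - x)  ->  (1 - x)(1 - (1 - x)), which simplifies back to x(1 - x); check: E(5) = -20, E(-4) = -20.   [invariant]
(D) x^2  ->  (1 - x)^2 = (x - 1)^2; check: E(5) = 25 but E(-4) = 16.   [not invariant]

Only (C) is unchanged. E is symmetric under swapping x with f(x) = 1 - x, which is exactly what an involution does.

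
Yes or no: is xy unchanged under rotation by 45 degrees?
No

Applying rotation by 45 degrees: x' = x*cos(45 degrees) - y*sin(45 degrees) = sqrt(2)x/2 - sqrt(2)y/2, y' = x*sin(45 degrees) + y*cos(45 degrees) = sqrt(2)x/2 + sqrt(2)y/2

Substituting into xy:
(sqrt(2)x/2 - sqrt(2)y/2)(sqrt(2)x/2 + sqrt(2)y/2)
= x^2/2 - y^2/2

This differs from the original expression xy, so it is NOT invariant.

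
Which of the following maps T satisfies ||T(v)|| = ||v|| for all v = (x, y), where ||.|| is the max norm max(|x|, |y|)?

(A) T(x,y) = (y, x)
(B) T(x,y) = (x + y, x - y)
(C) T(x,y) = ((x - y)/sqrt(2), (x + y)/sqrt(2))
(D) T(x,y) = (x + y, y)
A

A transformation preserves a norm if ||T(v)|| = ||v|| for every v; a single vector where the norm changes rules an option out.

(A) T(x,y) = (y, x): preserves the norm -- it only permutes the coordinates and/or flips signs, which leaves max(|x|, |y|) unchanged.
(B) T(x,y) = (x + y, x - y): v = (1, 1) has norm max(|1|, |1|) = 1, but T(v) = (2, 0) has norm 2 -- not preserved.
(C) T(x,y) = ((x - y)/sqrt(2), (x + y)/sqrt(2)): v = (1, 0) has norm max(|1|, |0|) = 1, but T(v) = (sqrt(2)/2, sqrt(2)/2) has norm sqrt(2)/2 -- not preserved.
(D) T(x,y) = (x + y, y): v = (1, 1) has norm max(|1|, |1|) = 1, but T(v) = (2, 1) has norm 2 -- not preserved.

Therefore the answer is (A).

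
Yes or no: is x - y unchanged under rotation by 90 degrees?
No

Applying rotation by 90 degrees: x' = x*cos(90 degrees) - y*sin(90 degrees) = -y, y' = x*sin(90 degrees) + y*cos(90 degrees) = x

Substituting into x - y:
(-y) - (x)
= -x - y

This differs from the original expression x - y, so it is NOT invariant.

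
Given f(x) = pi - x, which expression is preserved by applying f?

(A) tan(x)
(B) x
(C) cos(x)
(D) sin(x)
D

For f(x) = pi - x:
sin(pi - x) = sin(x), so sine is invariant under this transformation.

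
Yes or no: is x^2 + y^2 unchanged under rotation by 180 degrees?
Yes

Applying rotation by 180 degrees: x' = x*cos(180 degrees) - y*sin(180 degrees) = -x, y' = x*sin(180 degrees) + y*cos(180 degrees) = -y

Substituting into x^2 + y^2:
(-x)^2 + (-y)^2
= x^2 + y^2

This equals the original expression x^2 + y^2, so it IS invariant.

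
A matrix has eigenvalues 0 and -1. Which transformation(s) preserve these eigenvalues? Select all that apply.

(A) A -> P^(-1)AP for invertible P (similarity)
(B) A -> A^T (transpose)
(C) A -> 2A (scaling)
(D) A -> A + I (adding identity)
A and B

Eigenvalues are preserved by:
1. Similarity transformations: A -> P^(-1)AP (same characteristic polynomial)
2. Transpose: A^T has the same eigenvalues as A

Eigenvalues are NOT preserved by:
- Adding identity: eigenvalues become 0+1, -1+1
- Scaling: eigenvalues become 0, -2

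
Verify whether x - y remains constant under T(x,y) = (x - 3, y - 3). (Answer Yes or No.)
Yes

Substitute T(x,y) = (x - 3, y - 3) into the expression and compare with the original.

Original: x - y
After applying T: (x - 3) - (y - 3) = x - y

This is identical to the original x - y, so the expression is invariant.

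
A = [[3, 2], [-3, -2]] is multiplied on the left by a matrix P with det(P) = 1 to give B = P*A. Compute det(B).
0

By the multiplicative property of determinants, det(B) = det(P*A) = det(P) * det(A) = det(A),
so the determinant is invariant under multiplication by any determinant-1 matrix; we just need det(A).

det(A) = (3)(-2) - (2)(-3) = -6 - (-6) = 0

Therefore det(B) = 1 * 0 = 0.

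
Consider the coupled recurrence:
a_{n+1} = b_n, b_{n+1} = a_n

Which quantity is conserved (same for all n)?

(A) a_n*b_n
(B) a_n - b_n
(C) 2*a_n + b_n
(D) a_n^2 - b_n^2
A

Replace a_n by a_{n+1} = b_n and b_n by b_{n+1} = a_n in each option and simplify:
(A) a_n*b_n  ->  (b_n)*(a_n) = a_n*b_n   [conserved]
(B) a_n - b_n  ->  (b_n) - (a_n) = -a_n + b_n   [not conserved]
(C) 2*a_n + b_n  ->  2*(b_n) + (a_n) = a_n + 2*b_n   [not conserved]
(D) a_n^2 - b_n^2  ->  (b_n)^2 - (a_n)^2 = -a_n^2 + b_n^2   [not conserved]

Only (A) a_n*b_n returns to itself after one step, so it is the conserved quantity.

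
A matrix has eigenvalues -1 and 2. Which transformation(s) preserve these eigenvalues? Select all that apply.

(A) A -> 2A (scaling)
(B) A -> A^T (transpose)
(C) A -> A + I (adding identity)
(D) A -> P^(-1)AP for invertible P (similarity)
B and D

Eigenvalues are preserved by:
1. Similarity transformations: A -> P^(-1)AP (same characteristic polynomial)
2. Transpose: A^T has the same eigenvalues as A

Eigenvalues are NOT preserved by:
- Adding identity: eigenvalues become -1+1, 2+1
- Scaling: eigenvalues become -2, 4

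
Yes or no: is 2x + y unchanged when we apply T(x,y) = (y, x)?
No

Substitute T(x,y) = (y, x) into the expression and compare with the original.

Original: 2x + y
After applying T: 2(y) + (x) = x + 2y

This differs from the original 2x + y (difference: -x + y), so the expression is NOT invariant.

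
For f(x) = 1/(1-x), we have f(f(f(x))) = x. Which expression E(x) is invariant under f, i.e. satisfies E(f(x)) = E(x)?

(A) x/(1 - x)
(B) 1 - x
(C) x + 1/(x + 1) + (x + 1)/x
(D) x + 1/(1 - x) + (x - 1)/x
D

Replace x by f(x) = 1/(1 - x) in each option and simplify. As a quick numerical cross-check, also compare E(4) with E(f(4)) = E(-1/3).

(A) x/(1 - x)  ->  (1/(1 - x))/(1 - (1/(1 - x))) = -1/x; check: E(4) = -4/3 but E(-1/3) = -1/4.   [not invariant]
(B) 1 - x  ->  1 - (1/(1 - x)) = x/(x - 1); check: E(4) = -3 but E(-1/3) = 4/3.   [not invariant]
(C) x + 1/(x + 1) + (x + 1)/x  ->  (1/(1 - x)) + 1/((1/(1 - x)) + 1) + ((1/(1 - x)) + 1)/(1/(1 - x)) = (-x^3 + 6x^2 - 11x + 7)/(x^2 - 3x + 2); check: E(4) = 109/20 but E(-1/3) = -5/6.   [not invariant]
(D) x + 1/(1 - x) + (x - 1)/x  ->  (1/(1 - x)) + 1/(1 - (1/(1 - x))) + ((1/(1 - x)) - 1)/(1/(1 - x)), which simplifies back to x + 1/(1 - x) + (x - 1)/x; check: E(4) = 53/12, E(-1/3) = 53/12.   [invariant]

Only (D) is unchanged. Indeed f(f(x)) = 1/(1 - 1/(1-x)) = (1-x)/(-x) = (x-1)/x, so E(x) = x + f(x) + f(f(x)) is the sum over the whole 3-cycle; applying f just permutes the three terms cyclically (x -> f(x) -> f(f(x)) -> x), leaving the sum unchanged.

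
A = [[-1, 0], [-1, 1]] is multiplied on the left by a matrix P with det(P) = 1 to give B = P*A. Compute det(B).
-1

By the multiplicative property of determinants, det(B) = det(P*A) = det(P) * det(A) = det(A),
so the determinant is invariant under multiplication by any determinant-1 matrix; we just need det(A).

det(A) = (-1)(1) - (0)(-1) = -1 - 0 = -1

Therefore det(B) = 1 * (-1) = -1.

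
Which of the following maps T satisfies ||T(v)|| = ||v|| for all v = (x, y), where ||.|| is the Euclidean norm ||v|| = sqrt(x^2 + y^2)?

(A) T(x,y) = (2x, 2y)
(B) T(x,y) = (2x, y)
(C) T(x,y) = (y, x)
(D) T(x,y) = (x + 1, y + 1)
C

A transformation preserves a norm if ||T(v)|| = ||v|| for every v; a single vector where the norm changes rules an option out.

(A) T(x,y) = (2x, 2y): v = (1, 0) has norm sqrt((1)^2 + (0)^2) = 1, but T(v) = (2, 0) has norm 2 -- not preserved.
(B) T(x,y) = (2x, y): v = (1, 0) has norm sqrt((1)^2 + (0)^2) = 1, but T(v) = (2, 0) has norm 2 -- not preserved.
(C) T(x,y) = (y, x): preserves the norm -- it is an orthogonal map (a rotation/reflection), and (y)^2 + (x)^2 simplifies to x^2 + y^2.
(D) T(x,y) = (x + 1, y + 1): v = (1, 0) has norm sqrt((1)^2 + (0)^2) = 1, but T(v) = (2, 1) has norm sqrt(5) -- not preserved.

Therefore the answer is (C).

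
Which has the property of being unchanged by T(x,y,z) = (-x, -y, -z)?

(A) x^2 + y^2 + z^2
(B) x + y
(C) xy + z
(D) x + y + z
A

Apply T(x,y,z) = (-x, -y, -z) to each option, i.e. replace (x, y, z) by the transformed coordinates.
Substitute the transformed coordinates into each option and compare with the original:
(A) x^2 + y^2 + z^2  ->  (-x)^2 + (-y)^2 + (-z)^2 = x^2 + y^2 + z^2   [equals x^2 + y^2 + z^2: invariant]
(B) x + y  ->  (-x) + (-y) = -x - y   [differs from x + y: not invariant]
(C) xy + z  ->  (-x)(-y) + (-z) = xy - z   [differs from xy + z: not invariant]
(D) x + y + z  ->  (-x) + (-y) + (-z) = -x - y - z   [differs from x + y + z: not invariant]

Only option (A), x^2 + y^2 + z^2, is unchanged by the transformation.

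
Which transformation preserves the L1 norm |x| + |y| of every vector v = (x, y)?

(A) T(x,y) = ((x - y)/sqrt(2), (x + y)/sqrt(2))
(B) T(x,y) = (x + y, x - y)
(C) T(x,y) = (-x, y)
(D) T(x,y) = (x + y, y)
C

A transformation preserves a norm if ||T(v)|| = ||v|| for every v; a single vector where the norm changes rules an option out.

(A) T(x,y) = ((x - y)/sqrt(2), (x + y)/sqrt(2)): v = (1, 0) has norm |1| + |0| = 1, but T(v) = (sqrt(2)/2, sqrt(2)/2) has norm sqrt(2) -- not preserved.
(B) T(x,y) = (x + y, x - y): v = (1, 0) has norm |1| + |0| = 1, but T(v) = (1, 1) has norm 2 -- not preserved.
(C) T(x,y) = (-x, y): preserves the norm -- it only permutes the coordinates and/or flips signs, which leaves |x| + |y| unchanged.
(D) T(x,y) = (x + y, y): v = (0, 1) has norm |0| + |1| = 1, but T(v) = (1, 1) has norm 2 -- not preserved.

Therefore the answer is (C).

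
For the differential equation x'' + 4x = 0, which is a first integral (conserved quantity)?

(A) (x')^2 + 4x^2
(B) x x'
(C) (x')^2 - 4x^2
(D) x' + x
A

A first integral I satisfies dI/dt = 0 along every solution. Differentiate each option and use the equation of motion:
(A) d/dt[(x')^2 + 4x^2] = 2x'x'' + 8x x' = 2x'(-4x) + 8x x' = 0
(B) d/dt[x x'] = (x')^2 + x x'' = (x')^2 - 4x^2, not identically 0
(C) d/dt[(x')^2 - 4x^2] = 2x'x'' - 8x x' = -16x x', not identically 0
(D) d/dt[x' + x] = x'' + x' = -4x + x', not identically 0

Only (A) has zero time-derivative. So the energy-like quantity (x')^2 + 4x^2 is the first integral.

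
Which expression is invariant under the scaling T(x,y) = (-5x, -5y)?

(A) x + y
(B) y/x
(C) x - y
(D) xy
B

Under the uniform scaling T(x,y) = (-5x, -5y):
Substitute the transformed coordinates into each option and compare with the original:
(A) x + y  ->  (-5x) + (-5y) = -5x - 5y   [differs from x + y: not invariant]
(B) y/x  ->  (-5y)/(-5x) = y/x   [equals y/x: invariant]
(C) x - y  ->  (-5x) - (-5y) = -5x + 5y   [differs from x - y: not invariant]
(D) xy  ->  (-5x)(-5y) = 25xy   [differs from xy: not invariant]

Only option (B), y/x, is unchanged by the transformation.
The common factor -5 cancels in a ratio of coordinates, while sums, products and sums of squares pick up factors of -5 or 25.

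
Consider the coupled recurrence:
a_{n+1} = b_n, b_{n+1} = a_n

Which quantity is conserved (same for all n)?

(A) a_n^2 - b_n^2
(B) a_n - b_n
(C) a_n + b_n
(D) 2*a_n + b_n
C

Replace a_n by a_{n+1} = b_n and b_n by b_{n+1} = a_n in each option and simplify:
(A) a_n^2 - b_n^2  ->  (b_n)^2 - (a_n)^2 = -a_n^2 + b_n^2   [not conserved]
(B) a_n - b_n  ->  (b_n) - (a_n) = -a_n + b_n   [not conserved]
(C) a_n + b_n  ->  (b_n) + (a_n) = a_n + b_n   [conserved]
(D) 2*a_n + b_n  ->  2*(b_n) + (a_n) = a_n + 2*b_n   [not conserved]

Only (C) a_n + b_n returns to itself after one step, so it is the conserved quantity.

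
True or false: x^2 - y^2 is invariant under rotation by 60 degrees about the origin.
False

Applying rotation by 60 degrees: x' = x*cos(60 degrees) - y*sin(60 degrees) = x/2 - sqrt(3)y/2, y' = x*sin(60 degrees) + y*cos(60 degrees) = sqrt(3)x/2 + y/2

Substituting into x^2 - y^2:
(x/2 - sqrt(3)y/2)^2 - (sqrt(3)x/2 + y/2)^2
= -x^2/2 - sqrt(3)xy + y^2/2

This differs from the original expression x^2 - y^2, so it is NOT invariant.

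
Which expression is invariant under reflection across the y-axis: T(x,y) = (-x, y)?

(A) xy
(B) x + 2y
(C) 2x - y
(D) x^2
D

The map is reflection across the y-axis: T(x,y) = (-x, y).
Substitute the transformed coordinates into each option and compare with the original:
(A) xy  ->  (-x)(y) = -xy   [differs from xy: not invariant]
(B) x + 2y  ->  (-x) + 2(y) = -x + 2y   [differs from x + 2y: not invariant]
(C) 2x - y  ->  2(-x) - (y) = -2x - y   [differs from 2x - y: not invariant]
(D) x^2  ->  (-x)^2 = x^2   [equals x^2: invariant]

Only option (D), x^2, is unchanged by the transformation.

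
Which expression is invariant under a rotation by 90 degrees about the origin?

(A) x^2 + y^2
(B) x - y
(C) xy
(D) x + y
A

A rotation by 90 degrees sends (x, y) to (-y, x).
Substitute the transformed coordinates into each option and compare with the original:
(A) x^2 + y^2  ->  (-y)^2 + (x)^2 = x^2 + y^2   [equals x^2 + y^2: invariant]
(B) x - y  ->  (-y) - (x) = -x - y   [differs from x - y: not invariant]
(C) xy  ->  (-y)(x) = -xy   [differs from xy: not invariant]
(D) x + y  ->  (-y) + (x) = x - y   [differs from x + y: not invariant]

Only option (A), x^2 + y^2, is unchanged by the transformation.
Geometrically, x^2 + y^2 is the squared distance from the origin, which every rotation about the origin preserves.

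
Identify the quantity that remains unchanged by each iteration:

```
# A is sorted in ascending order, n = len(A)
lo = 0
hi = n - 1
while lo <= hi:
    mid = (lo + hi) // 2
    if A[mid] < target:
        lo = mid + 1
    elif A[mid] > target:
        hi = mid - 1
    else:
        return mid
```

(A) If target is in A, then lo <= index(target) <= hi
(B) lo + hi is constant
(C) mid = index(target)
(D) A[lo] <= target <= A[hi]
A

A loop invariant must hold before the first iteration and be re-established by every execution of the body.

(A) If target is in A, then lo <= index(target) <= hi: Before the loop [lo, hi] = [0, n-1] covers every index. When A[mid] < target, sortedness puts target strictly to the right of mid, so setting lo = mid + 1 keeps index(target) in [lo, hi]; symmetrically for hi = mid - 1. Hence 'if target is in A then lo <= index(target) <= hi' holds after every iteration, and when lo > hi it proves target is absent.

The other options fail:
(B) lo + hi is constant: each iteration moves exactly one of lo, hi, so lo + hi changes (e.g. 0 + (n-1) becomes (mid+1) + (n-1)).
(C) mid = index(target): mid is just the current probe; it equals index(target) only on the iteration that returns.
(D) A[lo] <= target <= A[hi]: fails when target is not in A (e.g. target < A[0] already violates it before the loop), so it is not maintained in general.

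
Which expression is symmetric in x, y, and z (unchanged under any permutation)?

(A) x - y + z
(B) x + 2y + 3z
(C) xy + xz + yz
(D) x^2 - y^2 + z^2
C

A symmetric expression is unchanged when the variables are permuted; here the transformation to test is the swap (x, y) -> (y, x).
A symmetric expression must survive every permutation; the single swap x <-> y already eliminates the distractors, and the keyed expression is also unchanged by x <-> z and y <-> z (each variable enters it in exactly the same way).
Substitute the transformed coordinates into each option and compare with the original:
(A) x - y + z  ->  (y) - (x) + z = -x + y + z   [differs from x - y + z: not invariant]
(B) x + 2y + 3z  ->  (y) + 2(x) + 3z = 2x + y + 3z   [differs from x + 2y + 3z: not invariant]
(C) xy + xz + yz  ->  (y)(x) + (y)z + (x)z = xy + xz + yz   [equals xy + xz + yz: invariant]
(D) x^2 - y^2 + z^2  ->  (y)^2 - (x)^2 + z^2 = -x^2 + y^2 + z^2   [differs from x^2 - y^2 + z^2: not invariant]

Only option (C), xy + xz + yz, is unchanged by the transformation.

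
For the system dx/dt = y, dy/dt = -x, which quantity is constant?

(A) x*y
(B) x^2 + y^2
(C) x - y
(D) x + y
B

A first integral I satisfies dI/dt = 0 along every solution. Differentiate each option and use the equation of motion:
(A) d/dt[x*y] = (dx/dt)y + x(dy/dt) = y^2 - x^2, not identically 0
(B) d/dt[x^2 + y^2] = 2x*dx/dt + 2y*dy/dt = 2x*y + 2y*(-x) = 0
(C) d/dt[x - y] = y - (-x) = x + y, not identically 0
(D) d/dt[x + y] = y + (-x) = y - x, not identically 0

Only (B) has zero time-derivative. So x^2 + y^2 (the squared radius; trajectories are circles) is the conserved quantity.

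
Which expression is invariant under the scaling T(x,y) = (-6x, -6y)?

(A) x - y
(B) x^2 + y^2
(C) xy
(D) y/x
D

Under the uniform scaling T(x,y) = (-6x, -6y):
Substitute the transformed coordinates into each option and compare with the original:
(A) x - y  ->  (-6x) - (-6y) = -6x + 6y   [differs from x - y: not invariant]
(B) x^2 + y^2  ->  (-6x)^2 + (-6y)^2 = 36x^2 + 36y^2   [differs from x^2 + y^2: not invariant]
(C) xy  ->  (-6x)(-6y) = 36xy   [differs from xy: not invariant]
(D) y/x  ->  (-6y)/(-6x) = y/x   [equals y/x: invariant]

Only option (D), y/x, is unchanged by the transformation.
The common factor -6 cancels in a ratio of coordinates, while sums, products and sums of squares pick up factors of -6 or 36.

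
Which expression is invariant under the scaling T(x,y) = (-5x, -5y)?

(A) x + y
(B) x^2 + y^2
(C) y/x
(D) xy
C

Under the uniform scaling T(x,y) = (-5x, -5y):
Substitute the transformed coordinates into each option and compare with the original:
(A) x + y  ->  (-5x) + (-5y) = -5x - 5y   [differs from x + y: not invariant]
(B) x^2 + y^2  ->  (-5x)^2 + (-5y)^2 = 25x^2 + 25y^2   [differs from x^2 + y^2: not invariant]
(C) y/x  ->  (-5y)/(-5x) = y/x   [equals y/x: invariant]
(D) xy  ->  (-5x)(-5y) = 25xy   [differs from xy: not invariant]

Only option (C), y/x, is unchanged by the transformation.
The common factor -5 cancels in a ratio of coordinates, while sums, products and sums of squares pick up factors of -5 or 25.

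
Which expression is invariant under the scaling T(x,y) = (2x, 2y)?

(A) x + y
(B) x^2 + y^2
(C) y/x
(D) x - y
C

Under the uniform scaling T(x,y) = (2x, 2y):
Substitute the transformed coordinates into each option and compare with the original:
(A) x + y  ->  (2x) + (2y) = 2x + 2y   [differs from x + y: not invariant]
(B) x^2 + y^2  ->  (2x)^2 + (2y)^2 = 4x^2 + 4y^2   [differs from x^2 + y^2: not invariant]
(C) y/x  ->  (2y)/(2x) = y/x   [equals y/x: invariant]
(D) x - y  ->  (2x) - (2y) = 2x - 2y   [differs from x - y: not invariant]

Only option (C), y/x, is unchanged by the transformation.
The common factor 2 cancels in a ratio of coordinates, while sums, products and sums of squares pick up factors of 2 or 4.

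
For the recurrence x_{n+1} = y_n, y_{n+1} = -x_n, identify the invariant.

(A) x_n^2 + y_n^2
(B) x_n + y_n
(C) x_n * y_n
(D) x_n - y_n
A

For the recurrence x_{n+1} = y_n, y_{n+1} = -x_n:

x_{n+1}^2 + y_{n+1}^2 = y_n^2 + (-x_n)^2 = x_n^2 + y_n^2
The sum of squares is conserved (like energy in a harmonic oscillator).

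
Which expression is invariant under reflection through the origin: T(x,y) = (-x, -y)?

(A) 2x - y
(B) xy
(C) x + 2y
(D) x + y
B

The map is reflection through the origin: T(x,y) = (-x, -y).
Substitute the transformed coordinates into each option and compare with the original:
(A) 2x - y  ->  2(-x) - (-y) = -2x + y   [differs from 2x - y: not invariant]
(B) xy  ->  (-x)(-y) = xy   [equals xy: invariant]
(C) x + 2y  ->  (-x) + 2(-y) = -x - 2y   [differs from x + 2y: not invariant]
(D) x + y  ->  (-x) + (-y) = -x - y   [differs from x + y: not invariant]

Only option (B), xy, is unchanged by the transformation.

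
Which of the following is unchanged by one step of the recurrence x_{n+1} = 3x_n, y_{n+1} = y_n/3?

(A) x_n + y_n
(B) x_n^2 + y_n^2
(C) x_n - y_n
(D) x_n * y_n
D

For the recurrence x_{n+1} = 3x_n, y_{n+1} = y_n/3:

x_{n+1} * y_{n+1} = (3x_n) * (y_n/3) = x_n * y_n
The product is conserved.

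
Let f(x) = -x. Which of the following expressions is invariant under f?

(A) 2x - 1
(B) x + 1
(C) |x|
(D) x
C

For f(x) = -x:
Applying f replaces x by -x. Since |-x| = |x|, the absolute value is unchanged by f, whereas x -> -x, 2x - 1 -> -2x - 1 and x + 1 -> -x + 1 all change.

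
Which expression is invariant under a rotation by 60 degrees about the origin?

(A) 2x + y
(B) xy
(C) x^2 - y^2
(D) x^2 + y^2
D

A rotation by 60 degrees sends (x, y) to (x/2 - sqrt(3)y/2, sqrt(3)x/2 + y/2).
Substitute the transformed coordinates into each option and compare with the original:
(A) 2x + y  ->  2(x/2 - sqrt(3)y/2) + (sqrt(3)x/2 + y/2) = sqrt(3)x/2 + x - sqrt(3)y + y/2   [differs from 2x + y: not invariant]
(B) xy  ->  (x/2 - sqrt(3)y/2)(sqrt(3)x/2 + y/2) = sqrt(3)x^2/4 - xy/2 - sqrt(3)y^2/4   [differs from xy: not invariant]
(C) x^2 - y^2  ->  (x/2 - sqrt(3)y/2)^2 - (sqrt(3)x/2 + y/2)^2 = -x^2/2 - sqrt(3)xy + y^2/2   [differs from x^2 - y^2: not invariant]
(D) x^2 + y^2  ->  (x/2 - sqrt(3)y/2)^2 + (sqrt(3)x/2 + y/2)^2 = x^2 + y^2   [equals x^2 + y^2: invariant]

Only option (D), x^2 + y^2, is unchanged by the transformation.
Geometrically, x^2 + y^2 is the squared distance from the origin, which every rotation about the origin preserves.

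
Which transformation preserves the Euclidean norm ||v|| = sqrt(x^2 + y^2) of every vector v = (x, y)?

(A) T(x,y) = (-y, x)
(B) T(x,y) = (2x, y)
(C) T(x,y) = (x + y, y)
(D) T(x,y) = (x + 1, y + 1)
A

A transformation preserves a norm if ||T(v)|| = ||v|| for every v; a single vector where the norm changes rules an option out.

(A) T(x,y) = (-y, x): preserves the norm -- it is an orthogonal map (a rotation/reflection), and (-y)^2 + (x)^2 simplifies to x^2 + y^2.
(B) T(x,y) = (2x, y): v = (1, 0) has norm sqrt((1)^2 + (0)^2) = 1, but T(v) = (2, 0) has norm 2 -- not preserved.
(C) T(x,y) = (x + y, y): v = (0, 1) has norm sqrt((0)^2 + (1)^2) = 1, but T(v) = (1, 1) has norm sqrt(2) -- not preserved.
(D) T(x,y) = (x + 1, y + 1): v = (1, 0) has norm sqrt((1)^2 + (0)^2) = 1, but T(v) = (2, 1) has norm sqrt(5) -- not preserved.

Therefore the answer is (A).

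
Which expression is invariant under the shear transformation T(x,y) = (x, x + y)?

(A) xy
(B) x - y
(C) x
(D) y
C

Under the shear T(x,y) = (x, x + y):
Substitute the transformed coordinates into each option and compare with the original:
(A) xy  ->  (x)(x + y) = x^2 + xy   [differs from xy: not invariant]
(B) x - y  ->  (x) - (x + y) = -y   [differs from x - y: not invariant]
(C) x  ->  (x) = x   [equals x: invariant]
(D) y  ->  (x + y) = x + y   [differs from y: not invariant]

Only option (C), x, is unchanged by the transformation.
A vertical shear moves points parallel to the y-axis, so the x-coordinate (and any function of x alone) is unchanged.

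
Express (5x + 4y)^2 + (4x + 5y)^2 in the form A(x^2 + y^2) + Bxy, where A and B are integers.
41(x^2 + y^2) + 80xy

Expanding: (5x + 4y)^2 = 25x^2 + 40xy + 16y^2
(4x + 5y)^2 = 16x^2 + 40xy + 25y^2
Sum = (25+16)(x^2+y^2) + 80xy = 41(x^2 + y^2) + 80xy
This is symmetric in x and y.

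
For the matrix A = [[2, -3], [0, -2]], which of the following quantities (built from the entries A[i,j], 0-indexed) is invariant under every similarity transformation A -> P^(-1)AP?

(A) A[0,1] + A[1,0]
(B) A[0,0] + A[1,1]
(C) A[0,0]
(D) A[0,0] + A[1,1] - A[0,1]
B

A[0,0] + A[1,1] is the trace of A. By the cyclic property of the trace, tr(P^(-1)AP) = tr(APP^(-1)) = tr(A), so it is the same for every matrix similar to A.

The other combinations are not similarity invariants. For example, take P = [[2, 1], [1, 1]] (det P = 1), so P^(-1) = [[1, -1], [-1, 2]] and
B = P^(-1)AP = [[3, 1], [-5, -3]].
Evaluating each option on A and on B:
(A) A[0,1] + A[1,0]: -3 for A, -4 for B -> changes
(B) A[0,0] + A[1,1]: 0 for A, 0 for B -> unchanged
(C) A[0,0]: 2 for A, 3 for B -> changes
(D) A[0,0] + A[1,1] - A[0,1]: 3 for A, -1 for B -> changes

Only (B) A[0,0] + A[1,1] = 0 survives (and it does so for every P, not just this one), so it is the invariant.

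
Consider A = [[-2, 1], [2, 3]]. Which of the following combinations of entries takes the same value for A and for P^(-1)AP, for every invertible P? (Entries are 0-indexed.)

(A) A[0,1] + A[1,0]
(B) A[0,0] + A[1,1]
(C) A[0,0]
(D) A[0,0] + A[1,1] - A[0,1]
B

A[0,0] + A[1,1] is the trace of A. By the cyclic property of the trace, tr(P^(-1)AP) = tr(APP^(-1)) = tr(A), so it is the same for every matrix similar to A.

The other combinations are not similarity invariants. For example, take P = [[2, 1], [1, 1]] (det P = 1), so P^(-1) = [[1, -1], [-1, 2]] and
B = P^(-1)AP = [[-10, -6], [17, 11]].
Evaluating each option on A and on B:
(A) A[0,1] + A[1,0]: 3 for A, 11 for B -> changes
(B) A[0,0] + A[1,1]: 1 for A, 1 for B -> unchanged
(C) A[0,0]: -2 for A, -10 for B -> changes
(D) A[0,0] + A[1,1] - A[0,1]: 0 for A, 7 for B -> changes

Only (B) A[0,0] + A[1,1] = 1 survives (and it does so for every P, not just this one), so it is the invariant.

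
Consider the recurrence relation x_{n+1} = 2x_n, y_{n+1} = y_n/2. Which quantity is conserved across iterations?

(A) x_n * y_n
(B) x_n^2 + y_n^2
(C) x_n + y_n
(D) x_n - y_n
A

For the recurrence x_{n+1} = 2x_n, y_{n+1} = y_n/2:

x_{n+1} * y_{n+1} = (2x_n) * (y_n/2) = x_n * y_n
The product is conserved.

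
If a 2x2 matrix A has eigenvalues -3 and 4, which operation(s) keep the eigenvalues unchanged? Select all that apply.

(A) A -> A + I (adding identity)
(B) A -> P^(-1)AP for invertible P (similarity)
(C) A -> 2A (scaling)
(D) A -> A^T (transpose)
B and D

Eigenvalues are preserved by:
1. Similarity transformations: A -> P^(-1)AP (same characteristic polynomial)
2. Transpose: A^T has the same eigenvalues as A

Eigenvalues are NOT preserved by:
- Adding identity: eigenvalues become -3+1, 4+1
- Scaling: eigenvalues become -6, 8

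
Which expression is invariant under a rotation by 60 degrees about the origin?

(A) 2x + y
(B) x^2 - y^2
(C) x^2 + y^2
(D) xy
C

A rotation by 60 degrees sends (x, y) to (x/2 - sqrt(3)y/2, sqrt(3)x/2 + y/2).
Substitute the transformed coordinates into each option and compare with the original:
(A) 2x + y  ->  2(x/2 - sqrt(3)y/2) + (sqrt(3)x/2 + y/2) = sqrt(3)x/2 + x - sqrt(3)y + y/2   [differs from 2x + y: not invariant]
(B) x^2 - y^2  ->  (x/2 - sqrt(3)y/2)^2 - (sqrt(3)x/2 + y/2)^2 = -x^2/2 - sqrt(3)xy + y^2/2   [differs from x^2 - y^2: not invariant]
(C) x^2 + y^2  ->  (x/2 - sqrt(3)y/2)^2 + (sqrt(3)x/2 + y/2)^2 = x^2 + y^2   [equals x^2 + y^2: invariant]
(D) xy  ->  (x/2 - sqrt(3)y/2)(sqrt(3)x/2 + y/2) = sqrt(3)x^2/4 - xy/2 - sqrt(3)y^2/4   [differs from xy: not invariant]

Only option (C), x^2 + y^2, is unchanged by the transformation.
Geometrically, x^2 + y^2 is the squared distance from the origin, which every rotation about the origin preserves.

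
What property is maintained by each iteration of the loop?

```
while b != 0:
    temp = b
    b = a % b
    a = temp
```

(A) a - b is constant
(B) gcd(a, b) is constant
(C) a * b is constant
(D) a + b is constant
B

A loop invariant must hold before the first iteration and be re-established by every execution of the body.

(B) gcd(a, b) is constant: One iteration replaces (a, b) by (b, a mod b). Since a mod b = a - q*b for an integer q, any common divisor of a and b divides b and a mod b, and conversely; hence gcd(b, a mod b) = gcd(a, b). For instance (20, 6) -> (6, 2) keeps gcd = 2. At exit b = 0 and a = gcd of the original inputs.

The other options fail:
(A) a - b is constant: e.g. (a, b) = (20, 6) -> (6, 2): the difference goes from 14 to 4.
(C) a * b is constant: e.g. (a, b) = (20, 6) -> (6, 2): the product goes from 120 to 12.
(D) a + b is constant: e.g. (a, b) = (20, 6) -> (6, 2): the sum goes from 26 to 8.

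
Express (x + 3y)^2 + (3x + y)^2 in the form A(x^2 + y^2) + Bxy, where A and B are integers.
10(x^2 + y^2) + 12xy

Expanding: (x + 3y)^2 = x^2 + 6xy + 9y^2
(3x + y)^2 = 9x^2 + 6xy + y^2
Sum = (1+9)(x^2+y^2) + 12xy = 10(x^2 + y^2) + 12xy
This is symmetric in x and y.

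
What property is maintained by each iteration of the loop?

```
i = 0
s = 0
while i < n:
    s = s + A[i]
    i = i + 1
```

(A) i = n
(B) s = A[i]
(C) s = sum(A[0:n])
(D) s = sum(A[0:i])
D

A loop invariant must hold before the first iteration and be re-established by every execution of the body.

(D) s = sum(A[0:i]): Initially i = 0 and s = 0 = sum of the empty slice A[0:0]. If s = sum(A[0:i]) holds at the top of an iteration, the body sets s to sum(A[0:i]) + A[i] = sum(A[0:i+1]) and then i to i+1, so s = sum(A[0:i]) holds again. At exit i = n, giving s = sum(A[0:n]).

The other options fail:
(A) i = n: false initially (i = 0); it is the exit condition, not an invariant.
(B) s = A[i]: after the first iteration s = A[0] but i = 1, so s = A[i] compares s with the wrong element (and fails in general).
(C) s = sum(A[0:n]): false before the loop (s = 0, not the full sum) -- it only becomes true at exit.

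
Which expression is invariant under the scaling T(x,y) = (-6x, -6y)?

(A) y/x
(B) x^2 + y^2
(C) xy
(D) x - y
A

Under the uniform scaling T(x,y) = (-6x, -6y):
Substitute the transformed coordinates into each option and compare with the original:
(A) y/x  ->  (-6y)/(-6x) = y/x   [equals y/x: invariant]
(B) x^2 + y^2  ->  (-6x)^2 + (-6y)^2 = 36x^2 + 36y^2   [differs from x^2 + y^2: not invariant]
(C) xy  ->  (-6x)(-6y) = 36xy   [differs from xy: not invariant]
(D) x - y  ->  (-6x) - (-6y) = -6x + 6y   [differs from x - y: not invariant]

Only option (A), y/x, is unchanged by the transformation.
The common factor -6 cancels in a ratio of coordinates, while sums, products and sums of squares pick up factors of -6 or 36.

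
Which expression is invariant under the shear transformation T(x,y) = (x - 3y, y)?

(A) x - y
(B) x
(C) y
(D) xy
C

Under the shear T(x,y) = (x - 3y, y):
Substitute the transformed coordinates into each option and compare with the original:
(A) x - y  ->  (x - 3y) - (y) = x - 4y   [differs from x - y: not invariant]
(B) x  ->  (x - 3y) = x - 3y   [differs from x: not invariant]
(C) y  ->  (y) = y   [equals y: invariant]
(D) xy  ->  (x - 3y)(y) = xy - 3y^2   [differs from xy: not invariant]

Only option (C), y, is unchanged by the transformation.
A horizontal shear moves points parallel to the x-axis, so the y-coordinate (and any function of y alone) is unchanged.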